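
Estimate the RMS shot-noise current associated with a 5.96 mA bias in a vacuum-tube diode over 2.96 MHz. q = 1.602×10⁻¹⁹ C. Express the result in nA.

75.2 nA

I_n = √(2qI·B)
2qI·B = 2 × 1.602×10⁻¹⁹ × 5.96×10⁻³ × 2.96×10⁶ = 5.65×10⁻¹⁵ A²
I_n = √(5.65×10⁻¹⁵) = 7.52×10⁻⁸ A = 75.2 nA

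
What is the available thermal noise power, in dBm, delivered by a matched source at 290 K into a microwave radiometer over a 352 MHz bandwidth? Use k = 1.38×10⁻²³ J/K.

P_n = kTB = 1.38×10⁻²³ × 290 × 3.52×10⁸ = 1.41×10⁻¹² W
In dBm: 10 log₁₀(1.41×10⁻¹² / 10⁻³) = −88.5 dBm

−88.5 dBm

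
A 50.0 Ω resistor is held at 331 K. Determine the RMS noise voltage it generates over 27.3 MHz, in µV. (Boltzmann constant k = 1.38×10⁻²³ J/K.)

V_n = √(4kTRB)
4kTRB = 4 × 1.38×10⁻²³ × 331 × 5.00×10¹ × 2.73×10⁷ = 2.49×10⁻¹¹ V²
V_n = √(2.49×10⁻¹¹) = 4.99×10⁻⁶ V = 4.99 µV

4.99 µV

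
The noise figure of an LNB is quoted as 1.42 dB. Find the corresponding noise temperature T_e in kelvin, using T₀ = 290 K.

112 K

F = 10^(1.42/10) = 1.38676
T_e = (F − 1)·T₀ = (1.38676 − 1) × 290 = 112 K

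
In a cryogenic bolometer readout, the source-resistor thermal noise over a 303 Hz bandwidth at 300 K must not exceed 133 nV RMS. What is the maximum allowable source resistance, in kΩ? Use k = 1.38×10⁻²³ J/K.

Johnson–Nyquist: V_n = √(4kTRB) ⇒ R = V_n² / (4kTB)
4kTB = 4 × 1.38×10⁻²³ × 300 × 3.03×10² = 5.02×10⁻¹⁸
R = (1.33×10⁻⁷)² / 5.02×10⁻¹⁸ = 3.53×10³ Ω = 3.53 kΩ

3.53 kΩ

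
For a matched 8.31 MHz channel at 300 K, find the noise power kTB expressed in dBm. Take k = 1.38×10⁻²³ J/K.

P_n = kTB = 1.38×10⁻²³ × 300 × 8.31×10⁶ = 3.44×10⁻¹⁴ W
In dBm: 10 log₁₀(3.44×10⁻¹⁴ / 10⁻³) = −104.6 dBm

−104.6 dBm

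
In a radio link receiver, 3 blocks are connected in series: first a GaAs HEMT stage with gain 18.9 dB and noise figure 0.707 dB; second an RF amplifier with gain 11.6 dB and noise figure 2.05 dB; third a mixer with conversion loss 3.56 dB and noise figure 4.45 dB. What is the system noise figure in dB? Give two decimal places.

0.74 dB

Convert to linear (a loss of L dB is a gain of −L dB): F_i = 10^(NF_i/10), G_i = 10^(G_i,dB/10)
  Stage 1: F_1 = 10^(0.707/10) = 1.177, G_1 = 10^(18.9/10) = 77.62
  Stage 2: F_2 = 10^(2.05/10) = 1.603, G_2 = 10^(11.6/10) = 14.45
  Stage 3: F_3 = 10^(4.45/10) = 2.786, G_3 = 10^(−3.56/10) = 0.4406
Friis cascade:
  F = 1.177 + (1.603 − 1)/77.62 + (2.786 − 1)/1122 = 1.186
NF = 10 log₁₀(1.186) = 0.74 dB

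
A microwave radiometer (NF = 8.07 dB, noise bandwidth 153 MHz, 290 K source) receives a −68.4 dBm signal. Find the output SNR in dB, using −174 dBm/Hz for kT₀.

15.7 dB

Noise floor: N = −174 + 10 log₁₀(B) + NF
10 log₁₀(1.53×10⁸) = 81.85 dB
N = −174 + 81.85 + 8.07 = −84.08 dBm
SNR = P_sig − N = −68.4 − (−84.08) = 15.68 dB → 15.7 dB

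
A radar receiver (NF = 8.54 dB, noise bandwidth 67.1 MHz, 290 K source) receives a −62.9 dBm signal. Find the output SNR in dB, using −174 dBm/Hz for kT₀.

Noise floor: N = −174 + 10 log₁₀(B) + NF
10 log₁₀(6.71×10⁷) = 78.27 dB
N = −174 + 78.27 + 8.54 = −87.19 dBm
SNR = P_sig − N = −62.9 − (−87.19) = 24.29 dB → 24.3 dB

24.3 dB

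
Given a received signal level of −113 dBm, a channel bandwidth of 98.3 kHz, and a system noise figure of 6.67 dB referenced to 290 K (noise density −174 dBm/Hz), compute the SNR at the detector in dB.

Noise floor: N = −174 + 10 log₁₀(B) + NF
10 log₁₀(9.83×10⁴) = 49.93 dB
N = −174 + 49.93 + 6.67 = −117.40 dBm
SNR = P_sig − N = −113 − (−117.40) = 4.40 dB → 4.4 dB

4.4 dB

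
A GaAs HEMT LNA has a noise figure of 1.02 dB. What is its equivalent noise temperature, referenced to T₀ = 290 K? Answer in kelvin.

F = 10^(1.02/10) = 1.26474
T_e = (F − 1)·T₀ = (1.26474 − 1) × 290 = 76.8 K

76.8 K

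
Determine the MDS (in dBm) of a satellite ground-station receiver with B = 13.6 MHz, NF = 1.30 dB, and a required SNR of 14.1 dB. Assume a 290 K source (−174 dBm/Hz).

Sensitivity = −174 + 10 log₁₀(B) + NF + SNR_min
= −174 + 71.34 + 1.30 + 14.1
= −87.26 dBm → −87.3 dBm

−87.3 dBm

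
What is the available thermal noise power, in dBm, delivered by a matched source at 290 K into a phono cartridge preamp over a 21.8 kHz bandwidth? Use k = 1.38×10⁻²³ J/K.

−130.6 dBm

P_n = kTB = 1.38×10⁻²³ × 290 × 2.18×10⁴ = 8.72×10⁻¹⁷ W
In dBm: 10 log₁₀(8.72×10⁻¹⁷ / 10⁻³) = −130.6 dBm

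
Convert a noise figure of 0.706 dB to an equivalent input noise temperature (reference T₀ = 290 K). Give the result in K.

51.2 K

F = 10^(0.706/10) = 1.17652
T_e = (F − 1)·T₀ = (1.17652 − 1) × 290 = 51.2 K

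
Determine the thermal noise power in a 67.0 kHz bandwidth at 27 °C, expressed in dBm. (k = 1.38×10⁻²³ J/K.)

−125.6 dBm

T = 27 °C + 273.15 = 300.15 K
P_n = kTB = 1.38×10⁻²³ × 300.15 × 6.70×10⁴ = 2.78×10⁻¹⁶ W
In dBm: 10 log₁₀(2.78×10⁻¹⁶ / 10⁻³) = −125.6 dBm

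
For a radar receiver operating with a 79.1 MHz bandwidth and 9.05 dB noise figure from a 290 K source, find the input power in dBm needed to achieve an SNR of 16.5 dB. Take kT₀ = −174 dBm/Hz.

Sensitivity = −174 + 10 log₁₀(B) + NF + SNR_min
= −174 + 78.98 + 9.05 + 16.5
= −69.47 dBm → −69.5 dBm

−69.5 dBm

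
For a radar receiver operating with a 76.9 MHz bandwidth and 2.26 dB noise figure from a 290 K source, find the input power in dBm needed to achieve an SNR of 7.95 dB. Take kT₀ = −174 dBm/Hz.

−84.9 dBm

Sensitivity = −174 + 10 log₁₀(B) + NF + SNR_min
= −174 + 78.86 + 2.26 + 7.95
= −84.93 dBm → −84.9 dBm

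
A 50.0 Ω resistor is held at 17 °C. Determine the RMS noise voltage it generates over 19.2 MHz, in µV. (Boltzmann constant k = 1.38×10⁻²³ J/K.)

T = 17 °C + 273.15 = 290.15 K
V_n = √(4kTRB)
4kTRB = 4 × 1.38×10⁻²³ × 290.15 × 5.00×10¹ × 1.92×10⁷ = 1.54×10⁻¹¹ V²
V_n = √(1.54×10⁻¹¹) = 3.92×10⁻⁶ V = 3.92 µV

3.92 µV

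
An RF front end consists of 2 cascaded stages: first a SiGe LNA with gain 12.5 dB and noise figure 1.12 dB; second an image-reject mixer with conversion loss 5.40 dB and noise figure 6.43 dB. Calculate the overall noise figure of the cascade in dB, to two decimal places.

Convert to linear (a loss of L dB is a gain of −L dB): F_i = 10^(NF_i/10), G_i = 10^(G_i,dB/10)
  Stage 1: F_1 = 10^(1.12/10) = 1.294, G_1 = 10^(12.5/10) = 17.78
  Stage 2: F_2 = 10^(6.43/10) = 4.395, G_2 = 10^(−5.40/10) = 0.2884
Friis cascade:
  F = 1.294 + (4.395 − 1)/17.78 = 1.485
NF = 10 log₁₀(1.485) = 1.72 dB

1.72 dB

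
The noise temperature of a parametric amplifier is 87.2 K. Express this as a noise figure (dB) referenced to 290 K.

F = 1 + T_e/T₀ = 1 + 87.2/290 = 1.30069
NF = 10 log₁₀(1.30069) = 1.14 dB

1.14 dB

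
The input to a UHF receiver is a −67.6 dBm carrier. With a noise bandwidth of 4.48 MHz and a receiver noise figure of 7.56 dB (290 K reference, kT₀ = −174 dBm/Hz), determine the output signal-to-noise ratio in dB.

32.3 dB

Noise floor: N = −174 + 10 log₁₀(B) + NF
10 log₁₀(4.48×10⁶) = 66.51 dB
N = −174 + 66.51 + 7.56 = −99.93 dBm
SNR = P_sig − N = −67.6 − (−99.93) = 32.33 dB → 32.3 dB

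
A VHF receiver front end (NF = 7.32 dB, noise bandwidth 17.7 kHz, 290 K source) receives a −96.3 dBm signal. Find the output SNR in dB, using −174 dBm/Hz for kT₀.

Noise floor: N = −174 + 10 log₁₀(B) + NF
10 log₁₀(1.77×10⁴) = 42.48 dB
N = −174 + 42.48 + 7.32 = −124.20 dBm
SNR = P_sig − N = −96.3 − (−124.20) = 27.90 dB → 27.9 dB

27.9 dB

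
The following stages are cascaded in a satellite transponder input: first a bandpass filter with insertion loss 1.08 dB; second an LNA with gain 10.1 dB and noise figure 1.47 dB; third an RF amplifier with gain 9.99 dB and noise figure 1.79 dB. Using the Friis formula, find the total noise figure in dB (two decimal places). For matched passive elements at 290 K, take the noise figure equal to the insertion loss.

2.70 dB

Convert to linear (a loss of L dB is a gain of −L dB): F_i = 10^(NF_i/10), G_i = 10^(G_i,dB/10)
  Stage 1: F_1 = 10^(1.08/10) = 1.282, G_1 = 10^(−1.08/10) = 0.7798
  Stage 2: F_2 = 10^(1.47/10) = 1.403, G_2 = 10^(10.1/10) = 10.23
  Stage 3: F_3 = 10^(1.79/10) = 1.510, G_3 = 10^(9.99/10) = 9.977
Friis cascade:
  F = 1.282 + (1.403 − 1)/0.7798 + (1.510 − 1)/7.980 = 1.863
NF = 10 log₁₀(1.863) = 2.70 dB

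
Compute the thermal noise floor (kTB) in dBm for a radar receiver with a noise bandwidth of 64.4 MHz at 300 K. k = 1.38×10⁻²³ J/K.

P_n = kTB = 1.38×10⁻²³ × 300 × 6.44×10⁷ = 2.67×10⁻¹³ W
In dBm: 10 log₁₀(2.67×10⁻¹³ / 10⁻³) = −95.7 dBm

−95.7 dBm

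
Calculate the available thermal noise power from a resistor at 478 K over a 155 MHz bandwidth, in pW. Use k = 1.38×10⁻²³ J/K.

P_n = kTB = 1.38×10⁻²³ × 478 × 1.55×10⁸ = 1.02×10⁻¹² W = 1.02 pW

1.02 pW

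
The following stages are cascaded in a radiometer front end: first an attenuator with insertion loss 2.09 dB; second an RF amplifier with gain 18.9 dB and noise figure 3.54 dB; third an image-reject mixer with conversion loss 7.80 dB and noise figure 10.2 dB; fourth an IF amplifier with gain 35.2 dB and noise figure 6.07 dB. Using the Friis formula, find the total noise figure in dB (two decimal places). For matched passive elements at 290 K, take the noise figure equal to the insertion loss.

Convert to linear (a loss of L dB is a gain of −L dB): F_i = 10^(NF_i/10), G_i = 10^(G_i,dB/10)
  Stage 1: F_1 = 10^(2.09/10) = 1.618, G_1 = 10^(−2.09/10) = 0.6180
  Stage 2: F_2 = 10^(3.54/10) = 2.259, G_2 = 10^(18.9/10) = 77.62
  Stage 3: F_3 = 10^(10.2/10) = 10.47, G_3 = 10^(−7.80/10) = 0.1660
  Stage 4: F_4 = 10^(6.07/10) = 4.046, G_4 = 10^(35.2/10) = 3311
Friis cascade:
  F = 1.618 + (2.259 − 1)/0.6180 + (10.47 − 1)/47.97 + (4.046 − 1)/7.962 = 4.236
NF = 10 log₁₀(4.236) = 6.27 dB

6.27 dB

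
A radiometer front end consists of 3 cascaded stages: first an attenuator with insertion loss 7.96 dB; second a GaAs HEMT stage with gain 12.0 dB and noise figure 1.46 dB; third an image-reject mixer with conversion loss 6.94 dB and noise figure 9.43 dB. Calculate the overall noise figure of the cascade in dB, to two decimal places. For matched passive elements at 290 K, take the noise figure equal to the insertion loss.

Convert to linear (a loss of L dB is a gain of −L dB): F_i = 10^(NF_i/10), G_i = 10^(G_i,dB/10)
  Stage 1: F_1 = 10^(7.96/10) = 6.252, G_1 = 10^(−7.96/10) = 0.1600
  Stage 2: F_2 = 10^(1.46/10) = 1.400, G_2 = 10^(12.0/10) = 15.85
  Stage 3: F_3 = 10^(9.43/10) = 8.770, G_3 = 10^(−6.94/10) = 0.2023
Friis cascade:
  F = 6.252 + (1.400 − 1)/0.1600 + (8.770 − 1)/2.535 = 11.81
NF = 10 log₁₀(11.81) = 10.72 dB

10.72 dB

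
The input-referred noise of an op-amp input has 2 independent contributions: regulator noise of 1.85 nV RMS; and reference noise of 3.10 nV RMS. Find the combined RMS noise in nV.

Uncorrelated sources add in power (mean-square): V_tot = √(ΣV_i²)
V_tot = √[(1.85×10⁻⁹)² + (3.10×10⁻⁹)²] = 3.61×10⁻⁹ V = 3.61 nV

3.61 nV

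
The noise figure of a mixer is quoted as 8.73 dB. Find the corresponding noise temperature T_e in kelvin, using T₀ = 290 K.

F = 10^(8.73/10) = 7.46449
T_e = (F − 1)·T₀ = (7.46449 − 1) × 290 = 1875 K

1875 K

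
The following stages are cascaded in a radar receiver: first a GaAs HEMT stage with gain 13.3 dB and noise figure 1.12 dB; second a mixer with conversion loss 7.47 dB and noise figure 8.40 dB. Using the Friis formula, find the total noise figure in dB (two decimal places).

1.96 dB

Convert to linear (a loss of L dB is a gain of −L dB): F_i = 10^(NF_i/10), G_i = 10^(G_i,dB/10)
  Stage 1: F_1 = 10^(1.12/10) = 1.294, G_1 = 10^(13.3/10) = 21.38
  Stage 2: F_2 = 10^(8.40/10) = 6.918, G_2 = 10^(−7.47/10) = 0.1791
Friis cascade:
  F = 1.294 + (6.918 − 1)/21.38 = 1.571
NF = 10 log₁₀(1.571) = 1.96 dB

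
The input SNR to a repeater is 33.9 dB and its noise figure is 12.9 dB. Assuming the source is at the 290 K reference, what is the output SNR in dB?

By definition F = SNR_in/SNR_out, so in dB: SNR_out = SNR_in − NF
SNR_out = 33.9 − 12.9 = 21.0 dB

21.0 dB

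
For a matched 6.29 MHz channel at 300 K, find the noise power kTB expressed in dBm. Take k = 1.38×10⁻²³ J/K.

−105.8 dBm

P_n = kTB = 1.38×10⁻²³ × 300 × 6.29×10⁶ = 2.60×10⁻¹⁴ W
In dBm: 10 log₁₀(2.60×10⁻¹⁴ / 10⁻³) = −105.8 dBm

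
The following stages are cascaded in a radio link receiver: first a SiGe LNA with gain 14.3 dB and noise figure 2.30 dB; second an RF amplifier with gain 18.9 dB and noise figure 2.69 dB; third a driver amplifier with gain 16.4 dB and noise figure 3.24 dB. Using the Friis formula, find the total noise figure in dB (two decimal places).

Convert to linear (a loss of L dB is a gain of −L dB): F_i = 10^(NF_i/10), G_i = 10^(G_i,dB/10)
  Stage 1: F_1 = 10^(2.30/10) = 1.698, G_1 = 10^(14.3/10) = 26.92
  Stage 2: F_2 = 10^(2.69/10) = 1.858, G_2 = 10^(18.9/10) = 77.62
  Stage 3: F_3 = 10^(3.24/10) = 2.109, G_3 = 10^(16.4/10) = 43.65
Friis cascade:
  F = 1.698 + (1.858 − 1)/26.92 + (2.109 − 1)/2089 = 1.731
NF = 10 log₁₀(1.731) = 2.38 dB

2.38 dB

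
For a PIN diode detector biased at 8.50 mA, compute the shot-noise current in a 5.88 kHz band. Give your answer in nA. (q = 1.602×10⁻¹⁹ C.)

4.00 nA

I_n = √(2qI·B)
2qI·B = 2 × 1.602×10⁻¹⁹ × 8.50×10⁻³ × 5.88×10³ = 1.60×10⁻¹⁷ A²
I_n = √(1.60×10⁻¹⁷) = 4.00×10⁻⁹ A = 4.00 nA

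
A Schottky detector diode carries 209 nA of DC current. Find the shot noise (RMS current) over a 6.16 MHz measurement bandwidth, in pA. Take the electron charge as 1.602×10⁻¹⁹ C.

I_n = √(2qI·B)
2qI·B = 2 × 1.602×10⁻¹⁹ × 2.09×10⁻⁷ × 6.16×10⁶ = 4.12×10⁻¹⁹ A²
I_n = √(4.12×10⁻¹⁹) = 6.42×10⁻¹⁰ A = 642 pA

642 pA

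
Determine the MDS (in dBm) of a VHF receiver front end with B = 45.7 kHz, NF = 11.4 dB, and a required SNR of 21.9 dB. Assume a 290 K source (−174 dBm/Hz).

−94.1 dBm

Sensitivity = −174 + 10 log₁₀(B) + NF + SNR_min
= −174 + 46.6 + 11.4 + 21.9
= −94.1 dBm → −94.1 dBm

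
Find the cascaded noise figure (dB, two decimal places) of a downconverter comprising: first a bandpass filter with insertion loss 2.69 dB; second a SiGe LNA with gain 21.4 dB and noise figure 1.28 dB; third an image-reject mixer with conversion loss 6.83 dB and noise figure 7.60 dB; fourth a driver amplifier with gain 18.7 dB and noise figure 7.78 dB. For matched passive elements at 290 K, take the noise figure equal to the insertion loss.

Convert to linear (a loss of L dB is a gain of −L dB): F_i = 10^(NF_i/10), G_i = 10^(G_i,dB/10)
  Stage 1: F_1 = 10^(2.69/10) = 1.858, G_1 = 10^(−2.69/10) = 0.5383
  Stage 2: F_2 = 10^(1.28/10) = 1.343, G_2 = 10^(21.4/10) = 138.0
  Stage 3: F_3 = 10^(7.60/10) = 5.754, G_3 = 10^(−6.83/10) = 0.2075
  Stage 4: F_4 = 10^(7.78/10) = 5.998, G_4 = 10^(18.7/10) = 74.13
Friis cascade:
  F = 1.858 + (1.343 − 1)/0.5383 + (5.754 − 1)/74.30 + (5.998 − 1)/15.42 = 2.883
NF = 10 log₁₀(2.883) = 4.60 dB

4.60 dB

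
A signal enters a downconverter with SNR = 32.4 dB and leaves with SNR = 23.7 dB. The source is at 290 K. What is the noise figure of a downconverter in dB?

NF (dB) = SNR_in(dB) − SNR_out(dB) when the source is at T₀
NF = 32.4 − 23.7 = 8.7 dB

8.7 dB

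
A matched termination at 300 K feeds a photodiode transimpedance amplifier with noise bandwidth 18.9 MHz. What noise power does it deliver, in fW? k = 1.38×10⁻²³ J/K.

78.2 fW

P_n = kTB = 1.38×10⁻²³ × 300 × 1.89×10⁷ = 7.82×10⁻¹⁴ W = 78.2 fW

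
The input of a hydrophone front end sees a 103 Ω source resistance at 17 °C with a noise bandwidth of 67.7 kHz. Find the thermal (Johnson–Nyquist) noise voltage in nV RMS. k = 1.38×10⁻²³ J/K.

334 nV

T = 17 °C + 273.15 = 290.15 K
V_n = √(4kTRB)
4kTRB = 4 × 1.38×10⁻²³ × 290.15 × 1.03×10² × 6.77×10⁴ = 1.12×10⁻¹³ V²
V_n = √(1.12×10⁻¹³) = 3.34×10⁻⁷ V = 334 nV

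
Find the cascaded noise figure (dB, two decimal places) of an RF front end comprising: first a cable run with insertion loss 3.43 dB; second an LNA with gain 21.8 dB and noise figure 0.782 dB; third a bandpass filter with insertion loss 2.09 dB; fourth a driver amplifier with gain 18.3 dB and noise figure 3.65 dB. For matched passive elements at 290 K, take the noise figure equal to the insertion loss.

4.28 dB

Convert to linear (a loss of L dB is a gain of −L dB): F_i = 10^(NF_i/10), G_i = 10^(G_i,dB/10)
  Stage 1: F_1 = 10^(3.43/10) = 2.203, G_1 = 10^(−3.43/10) = 0.4539
  Stage 2: F_2 = 10^(0.782/10) = 1.197, G_2 = 10^(21.8/10) = 151.4
  Stage 3: F_3 = 10^(2.09/10) = 1.618, G_3 = 10^(−2.09/10) = 0.6180
  Stage 4: F_4 = 10^(3.65/10) = 2.317, G_4 = 10^(18.3/10) = 67.61
Friis cascade:
  F = 2.203 + (1.197 − 1)/0.4539 + (1.618 − 1)/68.71 + (2.317 − 1)/42.46 = 2.678
NF = 10 log₁₀(2.678) = 4.28 dB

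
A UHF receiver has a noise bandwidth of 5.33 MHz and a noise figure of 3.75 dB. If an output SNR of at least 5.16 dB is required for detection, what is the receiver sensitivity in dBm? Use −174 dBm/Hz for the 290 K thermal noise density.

−97.8 dBm

Sensitivity = −174 + 10 log₁₀(B) + NF + SNR_min
= −174 + 67.27 + 3.75 + 5.16
= −97.82 dBm → −97.8 dBm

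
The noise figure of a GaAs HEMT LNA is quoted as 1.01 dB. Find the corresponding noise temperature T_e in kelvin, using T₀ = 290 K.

75.9 K

F = 10^(1.01/10) = 1.26183
T_e = (F − 1)·T₀ = (1.26183 − 1) × 290 = 75.9 K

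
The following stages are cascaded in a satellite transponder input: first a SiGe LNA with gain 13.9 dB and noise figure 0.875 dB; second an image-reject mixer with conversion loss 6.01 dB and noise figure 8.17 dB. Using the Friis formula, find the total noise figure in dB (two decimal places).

Convert to linear (a loss of L dB is a gain of −L dB): F_i = 10^(NF_i/10), G_i = 10^(G_i,dB/10)
  Stage 1: F_1 = 10^(0.875/10) = 1.223, G_1 = 10^(13.9/10) = 24.55
  Stage 2: F_2 = 10^(8.17/10) = 6.561, G_2 = 10^(−6.01/10) = 0.2506
Friis cascade:
  F = 1.223 + (6.561 − 1)/24.55 = 1.450
NF = 10 log₁₀(1.450) = 1.61 dB

1.61 dB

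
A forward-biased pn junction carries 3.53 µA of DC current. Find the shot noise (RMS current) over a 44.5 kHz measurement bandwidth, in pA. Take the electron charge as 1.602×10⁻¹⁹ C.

224 pA

I_n = √(2qI·B)
2qI·B = 2 × 1.602×10⁻¹⁹ × 3.53×10⁻⁶ × 4.45×10⁴ = 5.03×10⁻²⁰ A²
I_n = √(5.03×10⁻²⁰) = 2.24×10⁻¹⁰ A = 224 pA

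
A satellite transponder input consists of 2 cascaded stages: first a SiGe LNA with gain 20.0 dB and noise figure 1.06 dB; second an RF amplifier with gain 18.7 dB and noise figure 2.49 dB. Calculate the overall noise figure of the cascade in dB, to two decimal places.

Convert to linear (a loss of L dB is a gain of −L dB): F_i = 10^(NF_i/10), G_i = 10^(G_i,dB/10)
  Stage 1: F_1 = 10^(1.06/10) = 1.276, G_1 = 10^(20.0/10) = 100.0
  Stage 2: F_2 = 10^(2.49/10) = 1.774, G_2 = 10^(18.7/10) = 74.13
Friis cascade:
  F = 1.276 + (1.774 − 1)/100.0 = 1.284
NF = 10 log₁₀(1.284) = 1.09 dB

1.09 dB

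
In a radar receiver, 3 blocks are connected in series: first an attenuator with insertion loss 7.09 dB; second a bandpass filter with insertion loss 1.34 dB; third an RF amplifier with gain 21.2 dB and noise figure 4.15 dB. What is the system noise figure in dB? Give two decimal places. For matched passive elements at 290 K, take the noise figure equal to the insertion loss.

12.58 dB

Convert to linear (a loss of L dB is a gain of −L dB): F_i = 10^(NF_i/10), G_i = 10^(G_i,dB/10)
  Stage 1: F_1 = 10^(7.09/10) = 5.117, G_1 = 10^(−7.09/10) = 0.1954
  Stage 2: F_2 = 10^(1.34/10) = 1.361, G_2 = 10^(−1.34/10) = 0.7345
  Stage 3: F_3 = 10^(4.15/10) = 2.600, G_3 = 10^(21.2/10) = 131.8
Friis cascade:
  F = 5.117 + (1.361 − 1)/0.1954 + (2.600 − 1)/0.1435 = 18.11
NF = 10 log₁₀(18.11) = 12.58 dB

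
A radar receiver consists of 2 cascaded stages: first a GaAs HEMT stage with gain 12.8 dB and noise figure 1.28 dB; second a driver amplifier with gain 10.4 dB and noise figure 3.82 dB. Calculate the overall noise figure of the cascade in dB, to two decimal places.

1.51 dB

Convert to linear (a loss of L dB is a gain of −L dB): F_i = 10^(NF_i/10), G_i = 10^(G_i,dB/10)
  Stage 1: F_1 = 10^(1.28/10) = 1.343, G_1 = 10^(12.8/10) = 19.05
  Stage 2: F_2 = 10^(3.82/10) = 2.410, G_2 = 10^(10.4/10) = 10.96
Friis cascade:
  F = 1.343 + (2.410 − 1)/19.05 = 1.417
NF = 10 log₁₀(1.417) = 1.51 dB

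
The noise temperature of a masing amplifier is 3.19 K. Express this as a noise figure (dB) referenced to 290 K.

F = 1 + T_e/T₀ = 1 + 3.19/290 = 1.011
NF = 10 log₁₀(1.011) = 0.048 dB

0.048 dB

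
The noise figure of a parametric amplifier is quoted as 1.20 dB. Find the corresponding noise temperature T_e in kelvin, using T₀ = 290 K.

F = 10^(1.20/10) = 1.31826
T_e = (F − 1)·T₀ = (1.31826 − 1) × 290 = 92.3 K

92.3 K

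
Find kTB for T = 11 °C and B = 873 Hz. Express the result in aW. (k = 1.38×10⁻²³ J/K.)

3.42 aW

T = 11 °C + 273.15 = 284.15 K
P_n = kTB = 1.38×10⁻²³ × 284.15 × 8.73×10² = 3.42×10⁻¹⁸ W = 3.42 aW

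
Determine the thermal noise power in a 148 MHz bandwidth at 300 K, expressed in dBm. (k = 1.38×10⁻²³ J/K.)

P_n = kTB = 1.38×10⁻²³ × 300 × 1.48×10⁸ = 6.13×10⁻¹³ W
In dBm: 10 log₁₀(6.13×10⁻¹³ / 10⁻³) = −92.1 dBm

−92.1 dBm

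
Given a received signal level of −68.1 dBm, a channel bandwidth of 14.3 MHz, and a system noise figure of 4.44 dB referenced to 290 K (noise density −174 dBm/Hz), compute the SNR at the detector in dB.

Noise floor: N = −174 + 10 log₁₀(B) + NF
10 log₁₀(1.43×10⁷) = 71.55 dB
N = −174 + 71.55 + 4.44 = −98.01 dBm
SNR = P_sig − N = −68.1 − (−98.01) = 29.91 dB → 29.9 dB

29.9 dB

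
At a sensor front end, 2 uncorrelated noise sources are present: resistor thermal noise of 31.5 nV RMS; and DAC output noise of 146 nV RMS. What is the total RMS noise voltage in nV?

149 nV

Uncorrelated sources add in power (mean-square): V_tot = √(ΣV_i²)
V_tot = √[(3.15×10⁻⁸)² + (1.46×10⁻⁷)²] = 1.49×10⁻⁷ V = 149 nV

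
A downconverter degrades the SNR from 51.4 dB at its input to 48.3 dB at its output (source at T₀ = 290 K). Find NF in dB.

NF (dB) = SNR_in(dB) − SNR_out(dB) when the source is at T₀
NF = 51.4 − 48.3 = 3.1 dB

3.1 dB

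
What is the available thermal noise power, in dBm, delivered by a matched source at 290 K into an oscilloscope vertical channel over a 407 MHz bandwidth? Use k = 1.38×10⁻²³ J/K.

P_n = kTB = 1.38×10⁻²³ × 290 × 4.07×10⁸ = 1.63×10⁻¹² W
In dBm: 10 log₁₀(1.63×10⁻¹² / 10⁻³) = −87.9 dBm

−87.9 dBm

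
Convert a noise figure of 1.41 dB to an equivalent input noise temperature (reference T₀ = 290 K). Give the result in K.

F = 10^(1.41/10) = 1.38357
T_e = (F − 1)·T₀ = (1.38357 − 1) × 290 = 111 K

111 K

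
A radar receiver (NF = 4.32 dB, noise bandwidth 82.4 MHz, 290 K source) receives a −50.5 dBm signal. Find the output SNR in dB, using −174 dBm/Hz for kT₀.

Noise floor: N = −174 + 10 log₁₀(B) + NF
10 log₁₀(8.24×10⁷) = 79.16 dB
N = −174 + 79.16 + 4.32 = −90.52 dBm
SNR = P_sig − N = −50.5 − (−90.52) = 40.02 dB → 40.0 dB

40.0 dB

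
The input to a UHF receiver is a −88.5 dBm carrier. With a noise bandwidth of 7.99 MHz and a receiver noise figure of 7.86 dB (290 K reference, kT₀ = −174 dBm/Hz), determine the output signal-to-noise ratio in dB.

Noise floor: N = −174 + 10 log₁₀(B) + NF
10 log₁₀(7.99×10⁶) = 69.03 dB
N = −174 + 69.03 + 7.86 = −97.11 dBm
SNR = P_sig − N = −88.5 − (−97.11) = 8.61 dB → 8.6 dB

8.6 dB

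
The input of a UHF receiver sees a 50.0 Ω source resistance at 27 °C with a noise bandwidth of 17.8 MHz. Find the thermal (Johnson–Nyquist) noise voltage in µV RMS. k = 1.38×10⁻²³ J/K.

T = 27 °C + 273.15 = 300.15 K
V_n = √(4kTRB)
4kTRB = 4 × 1.38×10⁻²³ × 300.15 × 5.00×10¹ × 1.78×10⁷ = 1.47×10⁻¹¹ V²
V_n = √(1.47×10⁻¹¹) = 3.84×10⁻⁶ V = 3.84 µV

3.84 µV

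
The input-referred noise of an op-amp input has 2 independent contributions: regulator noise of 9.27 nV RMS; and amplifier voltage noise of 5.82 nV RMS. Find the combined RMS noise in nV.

Uncorrelated sources add in power (mean-square): V_tot = √(ΣV_i²)
V_tot = √[(9.27×10⁻⁹)² + (5.82×10⁻⁹)²] = 1.09×10⁻⁸ V = 10.9 nV

10.9 nV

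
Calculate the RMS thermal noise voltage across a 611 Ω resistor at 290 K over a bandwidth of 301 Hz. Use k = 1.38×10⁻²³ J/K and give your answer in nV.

54.3 nV

V_n = √(4kTRB)
4kTRB = 4 × 1.38×10⁻²³ × 290 × 6.11×10² × 3.01×10² = 2.94×10⁻¹⁵ V²
V_n = √(2.94×10⁻¹⁵) = 5.43×10⁻⁸ V = 54.3 nV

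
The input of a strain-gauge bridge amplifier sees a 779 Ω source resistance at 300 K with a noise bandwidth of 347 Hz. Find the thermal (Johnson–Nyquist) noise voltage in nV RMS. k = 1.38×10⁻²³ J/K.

V_n = √(4kTRB)
4kTRB = 4 × 1.38×10⁻²³ × 300 × 7.79×10² × 3.47×10² = 4.48×10⁻¹⁵ V²
V_n = √(4.48×10⁻¹⁵) = 6.69×10⁻⁸ V = 66.9 nV

66.9 nV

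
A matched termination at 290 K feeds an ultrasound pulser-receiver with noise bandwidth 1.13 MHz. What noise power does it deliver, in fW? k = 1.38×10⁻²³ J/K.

4.52 fW

P_n = kTB = 1.38×10⁻²³ × 290 × 1.13×10⁶ = 4.52×10⁻¹⁵ W = 4.52 fW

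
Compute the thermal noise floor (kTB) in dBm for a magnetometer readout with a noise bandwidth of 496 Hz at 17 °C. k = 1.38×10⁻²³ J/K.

T = 17 °C + 273.15 = 290.15 K
P_n = kTB = 1.38×10⁻²³ × 290.15 × 4.96×10² = 1.99×10⁻¹⁸ W
In dBm: 10 log₁₀(1.99×10⁻¹⁸ / 10⁻³) = −147.0 dBm

−147.0 dBm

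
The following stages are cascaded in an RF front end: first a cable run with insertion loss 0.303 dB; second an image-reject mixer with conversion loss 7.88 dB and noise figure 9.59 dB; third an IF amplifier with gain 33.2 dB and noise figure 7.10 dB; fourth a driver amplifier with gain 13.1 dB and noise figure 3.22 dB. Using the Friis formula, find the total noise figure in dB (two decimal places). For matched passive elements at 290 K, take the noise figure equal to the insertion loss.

Convert to linear (a loss of L dB is a gain of −L dB): F_i = 10^(NF_i/10), G_i = 10^(G_i,dB/10)
  Stage 1: F_1 = 10^(0.303/10) = 1.072, G_1 = 10^(−0.303/10) = 0.9326
  Stage 2: F_2 = 10^(9.59/10) = 9.099, G_2 = 10^(−7.88/10) = 0.1629
  Stage 3: F_3 = 10^(7.10/10) = 5.129, G_3 = 10^(33.2/10) = 2089
  Stage 4: F_4 = 10^(3.22/10) = 2.099, G_4 = 10^(13.1/10) = 20.42
Friis cascade:
  F = 1.072 + (9.099 − 1)/0.9326 + (5.129 − 1)/0.1519 + (2.099 − 1)/317.5 = 36.93
NF = 10 log₁₀(36.93) = 15.67 dB

15.67 dB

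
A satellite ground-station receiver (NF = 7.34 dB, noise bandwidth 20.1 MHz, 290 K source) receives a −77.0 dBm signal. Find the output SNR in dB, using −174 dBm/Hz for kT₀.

Noise floor: N = −174 + 10 log₁₀(B) + NF
10 log₁₀(2.01×10⁷) = 73.03 dB
N = −174 + 73.03 + 7.34 = −93.63 dBm
SNR = P_sig − N = −77.0 − (−93.63) = 16.63 dB → 16.6 dB

16.6 dB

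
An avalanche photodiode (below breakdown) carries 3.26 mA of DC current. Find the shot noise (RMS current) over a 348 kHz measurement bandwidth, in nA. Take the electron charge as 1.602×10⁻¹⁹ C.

I_n = √(2qI·B)
2qI·B = 2 × 1.602×10⁻¹⁹ × 3.26×10⁻³ × 3.48×10⁵ = 3.63×10⁻¹⁶ A²
I_n = √(3.63×10⁻¹⁶) = 1.91×10⁻⁸ A = 19.1 nA

19.1 nA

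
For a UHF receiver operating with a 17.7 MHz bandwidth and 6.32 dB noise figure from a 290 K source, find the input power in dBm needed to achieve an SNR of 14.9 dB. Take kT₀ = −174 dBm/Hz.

Sensitivity = −174 + 10 log₁₀(B) + NF + SNR_min
= −174 + 72.48 + 6.32 + 14.9
= −80.30 dBm → −80.3 dBm

−80.3 dBm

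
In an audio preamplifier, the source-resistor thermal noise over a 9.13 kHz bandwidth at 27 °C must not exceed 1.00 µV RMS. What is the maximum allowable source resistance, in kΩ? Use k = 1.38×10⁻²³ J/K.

T = 27 °C + 273.15 = 300.15 K
Johnson–Nyquist: V_n = √(4kTRB) ⇒ R = V_n² / (4kTB)
4kTB = 4 × 1.38×10⁻²³ × 300.15 × 9.13×10³ = 1.51×10⁻¹⁶
R = (1.00×10⁻⁶)² / 1.51×10⁻¹⁶ = 6.61×10³ Ω = 6.61 kΩ

6.61 kΩ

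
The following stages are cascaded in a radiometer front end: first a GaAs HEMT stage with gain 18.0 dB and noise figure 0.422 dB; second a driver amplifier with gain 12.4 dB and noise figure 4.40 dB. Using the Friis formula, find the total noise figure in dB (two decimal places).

0.53 dB

Convert to linear (a loss of L dB is a gain of −L dB): F_i = 10^(NF_i/10), G_i = 10^(G_i,dB/10)
  Stage 1: F_1 = 10^(0.422/10) = 1.102, G_1 = 10^(18.0/10) = 63.10
  Stage 2: F_2 = 10^(4.40/10) = 2.754, G_2 = 10^(12.4/10) = 17.38
Friis cascade:
  F = 1.102 + (2.754 − 1)/63.10 = 1.130
NF = 10 log₁₀(1.130) = 0.53 dB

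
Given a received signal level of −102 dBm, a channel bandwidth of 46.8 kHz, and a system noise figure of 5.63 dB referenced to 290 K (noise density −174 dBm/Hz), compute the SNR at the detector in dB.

Noise floor: N = −174 + 10 log₁₀(B) + NF
10 log₁₀(4.68×10⁴) = 46.7 dB
N = −174 + 46.7 + 5.63 = −121.67 dBm
SNR = P_sig − N = −102 − (−121.67) = 19.67 dB → 19.7 dB

19.7 dB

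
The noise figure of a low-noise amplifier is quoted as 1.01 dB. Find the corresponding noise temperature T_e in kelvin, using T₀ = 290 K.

F = 10^(1.01/10) = 1.26183
T_e = (F − 1)·T₀ = (1.26183 − 1) × 290 = 75.9 K

75.9 K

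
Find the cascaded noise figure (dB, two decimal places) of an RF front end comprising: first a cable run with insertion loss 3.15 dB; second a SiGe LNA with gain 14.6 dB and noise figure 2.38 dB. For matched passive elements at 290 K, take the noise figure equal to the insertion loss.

5.53 dB

Convert to linear (a loss of L dB is a gain of −L dB): F_i = 10^(NF_i/10), G_i = 10^(G_i,dB/10)
  Stage 1: F_1 = 10^(3.15/10) = 2.065, G_1 = 10^(−3.15/10) = 0.4842
  Stage 2: F_2 = 10^(2.38/10) = 1.730, G_2 = 10^(14.6/10) = 28.84
Friis cascade:
  F = 2.065 + (1.730 − 1)/0.4842 = 3.573
NF = 10 log₁₀(3.573) = 5.53 dB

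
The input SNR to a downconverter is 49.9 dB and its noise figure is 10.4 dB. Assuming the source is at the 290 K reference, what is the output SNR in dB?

39.5 dB

By definition F = SNR_in/SNR_out, so in dB: SNR_out = SNR_in − NF
SNR_out = 49.9 − 10.4 = 39.5 dB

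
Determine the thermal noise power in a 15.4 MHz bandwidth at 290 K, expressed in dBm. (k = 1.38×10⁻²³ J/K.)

P_n = kTB = 1.38×10⁻²³ × 290 × 1.54×10⁷ = 6.16×10⁻¹⁴ W
In dBm: 10 log₁₀(6.16×10⁻¹⁴ / 10⁻³) = −102.1 dBm

−102.1 dBm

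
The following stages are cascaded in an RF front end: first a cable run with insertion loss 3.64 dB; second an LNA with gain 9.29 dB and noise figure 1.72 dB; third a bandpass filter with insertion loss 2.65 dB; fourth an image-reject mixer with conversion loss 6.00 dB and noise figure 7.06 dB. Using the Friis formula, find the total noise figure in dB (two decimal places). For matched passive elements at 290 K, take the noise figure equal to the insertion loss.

Convert to linear (a loss of L dB is a gain of −L dB): F_i = 10^(NF_i/10), G_i = 10^(G_i,dB/10)
  Stage 1: F_1 = 10^(3.64/10) = 2.312, G_1 = 10^(−3.64/10) = 0.4325
  Stage 2: F_2 = 10^(1.72/10) = 1.486, G_2 = 10^(9.29/10) = 8.492
  Stage 3: F_3 = 10^(2.65/10) = 1.841, G_3 = 10^(−2.65/10) = 0.5433
  Stage 4: F_4 = 10^(7.06/10) = 5.082, G_4 = 10^(−6.00/10) = 0.2512
Friis cascade:
  F = 2.312 + (1.486 − 1)/0.4325 + (1.841 − 1)/3.673 + (5.082 − 1)/1.995 = 5.710
NF = 10 log₁₀(5.710) = 7.57 dB

7.57 dB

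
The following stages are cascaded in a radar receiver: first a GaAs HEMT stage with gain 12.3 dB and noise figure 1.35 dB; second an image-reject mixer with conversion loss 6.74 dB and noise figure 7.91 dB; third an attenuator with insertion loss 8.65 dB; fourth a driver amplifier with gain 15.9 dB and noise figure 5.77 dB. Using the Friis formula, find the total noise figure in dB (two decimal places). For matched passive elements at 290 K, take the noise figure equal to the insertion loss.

9.58 dB

Convert to linear (a loss of L dB is a gain of −L dB): F_i = 10^(NF_i/10), G_i = 10^(G_i,dB/10)
  Stage 1: F_1 = 10^(1.35/10) = 1.365, G_1 = 10^(12.3/10) = 16.98
  Stage 2: F_2 = 10^(7.91/10) = 6.180, G_2 = 10^(−6.74/10) = 0.2118
  Stage 3: F_3 = 10^(8.65/10) = 7.328, G_3 = 10^(−8.65/10) = 0.1365
  Stage 4: F_4 = 10^(5.77/10) = 3.776, G_4 = 10^(15.9/10) = 38.90
Friis cascade:
  F = 1.365 + (6.180 − 1)/16.98 + (7.328 − 1)/3.597 + (3.776 − 1)/0.4909 = 9.083
NF = 10 log₁₀(9.083) = 9.58 dB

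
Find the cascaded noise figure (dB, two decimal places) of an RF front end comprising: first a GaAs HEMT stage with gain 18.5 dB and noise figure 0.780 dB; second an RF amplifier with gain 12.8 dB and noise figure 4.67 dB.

Convert to linear (a loss of L dB is a gain of −L dB): F_i = 10^(NF_i/10), G_i = 10^(G_i,dB/10)
  Stage 1: F_1 = 10^(0.780/10) = 1.197, G_1 = 10^(18.5/10) = 70.79
  Stage 2: F_2 = 10^(4.67/10) = 2.931, G_2 = 10^(12.8/10) = 19.05
Friis cascade:
  F = 1.197 + (2.931 − 1)/70.79 = 1.224
NF = 10 log₁₀(1.224) = 0.88 dB

0.88 dB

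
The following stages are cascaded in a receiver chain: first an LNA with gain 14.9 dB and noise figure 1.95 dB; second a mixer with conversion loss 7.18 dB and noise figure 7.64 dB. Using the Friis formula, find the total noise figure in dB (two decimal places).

Convert to linear (a loss of L dB is a gain of −L dB): F_i = 10^(NF_i/10), G_i = 10^(G_i,dB/10)
  Stage 1: F_1 = 10^(1.95/10) = 1.567, G_1 = 10^(14.9/10) = 30.90
  Stage 2: F_2 = 10^(7.64/10) = 5.808, G_2 = 10^(−7.18/10) = 0.1914
Friis cascade:
  F = 1.567 + (5.808 − 1)/30.90 = 1.722
NF = 10 log₁₀(1.722) = 2.36 dB

2.36 dB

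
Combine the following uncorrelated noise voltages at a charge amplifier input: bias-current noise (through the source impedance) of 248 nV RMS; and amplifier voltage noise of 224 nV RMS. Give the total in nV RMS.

334 nV

Uncorrelated sources add in power (mean-square): V_tot = √(ΣV_i²)
V_tot = √[(2.48×10⁻⁷)² + (2.24×10⁻⁷)²] = 3.34×10⁻⁷ V = 334 nV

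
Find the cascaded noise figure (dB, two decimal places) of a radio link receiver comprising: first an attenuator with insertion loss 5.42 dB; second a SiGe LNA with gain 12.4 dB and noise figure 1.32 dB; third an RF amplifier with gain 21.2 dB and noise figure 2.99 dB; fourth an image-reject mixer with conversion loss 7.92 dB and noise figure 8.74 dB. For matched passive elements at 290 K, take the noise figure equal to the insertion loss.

6.93 dB

Convert to linear (a loss of L dB is a gain of −L dB): F_i = 10^(NF_i/10), G_i = 10^(G_i,dB/10)
  Stage 1: F_1 = 10^(5.42/10) = 3.483, G_1 = 10^(−5.42/10) = 0.2871
  Stage 2: F_2 = 10^(1.32/10) = 1.355, G_2 = 10^(12.4/10) = 17.38
  Stage 3: F_3 = 10^(2.99/10) = 1.991, G_3 = 10^(21.2/10) = 131.8
  Stage 4: F_4 = 10^(8.74/10) = 7.482, G_4 = 10^(−7.92/10) = 0.1614
Friis cascade:
  F = 3.483 + (1.355 − 1)/0.2871 + (1.991 − 1)/4.989 + (7.482 − 1)/657.7 = 4.929
NF = 10 log₁₀(4.929) = 6.93 dB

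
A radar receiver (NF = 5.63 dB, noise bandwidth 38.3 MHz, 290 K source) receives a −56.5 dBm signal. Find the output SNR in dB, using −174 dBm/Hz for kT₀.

36.0 dB

Noise floor: N = −174 + 10 log₁₀(B) + NF
10 log₁₀(3.83×10⁷) = 75.83 dB
N = −174 + 75.83 + 5.63 = −92.54 dBm
SNR = P_sig − N = −56.5 − (−92.54) = 36.04 dB → 36.0 dB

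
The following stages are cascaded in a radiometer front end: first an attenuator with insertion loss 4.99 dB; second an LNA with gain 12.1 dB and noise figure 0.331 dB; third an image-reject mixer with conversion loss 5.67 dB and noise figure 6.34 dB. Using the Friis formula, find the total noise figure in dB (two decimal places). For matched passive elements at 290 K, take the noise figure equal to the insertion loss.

Convert to linear (a loss of L dB is a gain of −L dB): F_i = 10^(NF_i/10), G_i = 10^(G_i,dB/10)
  Stage 1: F_1 = 10^(4.99/10) = 3.155, G_1 = 10^(−4.99/10) = 0.3170
  Stage 2: F_2 = 10^(0.331/10) = 1.079, G_2 = 10^(12.1/10) = 16.22
  Stage 3: F_3 = 10^(6.34/10) = 4.305, G_3 = 10^(−5.67/10) = 0.2710
Friis cascade:
  F = 3.155 + (1.079 − 1)/0.3170 + (4.305 − 1)/5.140 = 4.048
NF = 10 log₁₀(4.048) = 6.07 dB

6.07 dB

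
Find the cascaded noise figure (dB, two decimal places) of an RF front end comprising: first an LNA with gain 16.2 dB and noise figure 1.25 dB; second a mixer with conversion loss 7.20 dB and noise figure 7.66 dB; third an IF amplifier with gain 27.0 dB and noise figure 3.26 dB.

Convert to linear (a loss of L dB is a gain of −L dB): F_i = 10^(NF_i/10), G_i = 10^(G_i,dB/10)
  Stage 1: F_1 = 10^(1.25/10) = 1.334, G_1 = 10^(16.2/10) = 41.69
  Stage 2: F_2 = 10^(7.66/10) = 5.834, G_2 = 10^(−7.20/10) = 0.1905
  Stage 3: F_3 = 10^(3.26/10) = 2.118, G_3 = 10^(27.0/10) = 501.2
Friis cascade:
  F = 1.334 + (5.834 − 1)/41.69 + (2.118 − 1)/7.943 = 1.590
NF = 10 log₁₀(1.590) = 2.01 dB

2.01 dB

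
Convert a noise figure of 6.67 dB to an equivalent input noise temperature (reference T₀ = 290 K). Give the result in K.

1057 K

F = 10^(6.67/10) = 4.64515
T_e = (F − 1)·T₀ = (4.64515 − 1) × 290 = 1057 K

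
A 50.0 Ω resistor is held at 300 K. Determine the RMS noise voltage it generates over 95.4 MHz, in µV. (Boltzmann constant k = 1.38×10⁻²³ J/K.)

V_n = √(4kTRB)
4kTRB = 4 × 1.38×10⁻²³ × 300 × 5.00×10¹ × 9.54×10⁷ = 7.90×10⁻¹¹ V²
V_n = √(7.90×10⁻¹¹) = 8.89×10⁻⁶ V = 8.89 µV

8.89 µV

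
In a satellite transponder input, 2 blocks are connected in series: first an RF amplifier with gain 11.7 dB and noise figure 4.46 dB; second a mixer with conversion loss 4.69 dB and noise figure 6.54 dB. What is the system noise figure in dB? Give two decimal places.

4.81 dB

Convert to linear (a loss of L dB is a gain of −L dB): F_i = 10^(NF_i/10), G_i = 10^(G_i,dB/10)
  Stage 1: F_1 = 10^(4.46/10) = 2.793, G_1 = 10^(11.7/10) = 14.79
  Stage 2: F_2 = 10^(6.54/10) = 4.508, G_2 = 10^(−4.69/10) = 0.3396
Friis cascade:
  F = 2.793 + (4.508 − 1)/14.79 = 3.030
NF = 10 log₁₀(3.030) = 4.81 dB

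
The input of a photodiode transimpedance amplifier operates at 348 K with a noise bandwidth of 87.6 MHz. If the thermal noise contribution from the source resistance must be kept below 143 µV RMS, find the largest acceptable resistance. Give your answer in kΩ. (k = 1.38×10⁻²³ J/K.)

Johnson–Nyquist: V_n = √(4kTRB) ⇒ R = V_n² / (4kTB)
4kTB = 4 × 1.38×10⁻²³ × 348 × 8.76×10⁷ = 1.68×10⁻¹²
R = (1.43×10⁻⁴)² / 1.68×10⁻¹² = 1.22×10⁴ Ω = 12.2 kΩ

12.2 kΩ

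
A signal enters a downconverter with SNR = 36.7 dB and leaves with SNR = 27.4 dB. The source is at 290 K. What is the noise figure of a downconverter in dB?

NF (dB) = SNR_in(dB) − SNR_out(dB) when the source is at T₀
NF = 36.7 − 27.4 = 9.3 dB

9.3 dB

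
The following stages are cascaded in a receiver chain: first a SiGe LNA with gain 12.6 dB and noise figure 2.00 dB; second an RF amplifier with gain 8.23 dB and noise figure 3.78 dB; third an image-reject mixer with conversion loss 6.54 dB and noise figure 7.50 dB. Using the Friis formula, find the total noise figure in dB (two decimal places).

Convert to linear (a loss of L dB is a gain of −L dB): F_i = 10^(NF_i/10), G_i = 10^(G_i,dB/10)
  Stage 1: F_1 = 10^(2.00/10) = 1.585, G_1 = 10^(12.6/10) = 18.20
  Stage 2: F_2 = 10^(3.78/10) = 2.388, G_2 = 10^(8.23/10) = 6.653
  Stage 3: F_3 = 10^(7.50/10) = 5.623, G_3 = 10^(−6.54/10) = 0.2218
Friis cascade:
  F = 1.585 + (2.388 − 1)/18.20 + (5.623 − 1)/121.1 = 1.699
NF = 10 log₁₀(1.699) = 2.30 dB

2.30 dB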